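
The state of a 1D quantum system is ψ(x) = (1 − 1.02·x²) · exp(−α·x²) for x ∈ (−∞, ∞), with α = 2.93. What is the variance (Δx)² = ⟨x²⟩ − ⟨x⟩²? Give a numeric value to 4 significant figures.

0.05946

Compute ⟨x⟩ and ⟨x²⟩ separately, then (Δx)² = ⟨x²⟩ − ⟨x⟩².
Expand each integrand as polynomial × e^(−2αx²) and use ∫x^(2j)·e^(−2αx²) dx = (2j−1)!!/(4α)^j · √(π/(2α)), odd powers → 0; here √(π/(2α)) = 0.73219.
Normalization: ∫|ψ|² dx = 0.62138.
⟨x⟩ = 0.0000 and ⟨x²⟩ = 0.059462.
(Δx)² = 0.059462 − (0.0000)² = 0.059462.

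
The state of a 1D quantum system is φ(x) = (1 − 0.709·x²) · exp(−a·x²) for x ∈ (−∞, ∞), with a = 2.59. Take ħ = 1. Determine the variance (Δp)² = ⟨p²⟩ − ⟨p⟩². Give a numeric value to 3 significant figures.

3.45

Compute ⟨p⟩ and ⟨p²⟩ separately; (Δp)² = ⟨p²⟩ − ⟨p⟩².
Expand each integrand as polynomial × e^(−2ax²) and use ∫x^(2j)·e^(−2ax²) dx = (2j−1)!!/(4a)^j · √(π/(2a)), odd powers → 0; here √(π/(2a)) = 0.77877. Differentiate with the product rule, d/dx e^(−ax²) = −2ax·e^(−ax²).
Normalization: ∫|φ|² dx = 0.68312.
⟨p⟩ = 0.0000 and ⟨p²⟩ = 3.4536.
(Δp)² = 3.4536 − (0.0000)² = 3.4536.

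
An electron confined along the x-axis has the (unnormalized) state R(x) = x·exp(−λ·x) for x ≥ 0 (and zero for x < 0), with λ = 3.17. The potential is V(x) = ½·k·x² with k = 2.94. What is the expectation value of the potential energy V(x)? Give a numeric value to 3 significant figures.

0.439

⟨V⟩ = ∫ V(x)·|R|² dx / ∫|R|² dx.
Every integrand reduces to terms xʲ·e^(−2λx) on [0, ∞); use ∫₀^∞ xʲ·e^(−2λx) dx = j!/(2λ)^(j+1).
State is unnormalized: ∫|R|² dx = 0.0078481, and ∫R*·V(x)·R dx = 0.0034442, so ⟨V⟩ = 0.0034442 / 0.0078481.
⟨V⟩ = 0.43885.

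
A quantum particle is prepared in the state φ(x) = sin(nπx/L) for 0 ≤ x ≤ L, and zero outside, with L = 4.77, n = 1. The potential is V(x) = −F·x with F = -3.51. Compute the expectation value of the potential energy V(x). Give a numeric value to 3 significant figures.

8.37

⟨V⟩ = ∫ V(x)·|φ|² dx / ∫|φ|² dx.
With sin²θ = (1 − cos2θ)/2 on 0 ≤ x ≤ L: ∫sin²(nπx/L) dx = L/2, ∫x·sin²(nπx/L) dx = L²/4, ∫x²·sin²(nπx/L) dx = L³·(1/6 − 1/(4n²π²)); higher powers xᵏ the same way, integrating xᵏ·cos(2nπx/L) by parts.
State is unnormalized: ∫|φ|² dx = 2.3850, and ∫φ*·V(x)·φ dx = 19.966, so ⟨V⟩ = 19.966 / 2.3850.
⟨V⟩ = 8.3714.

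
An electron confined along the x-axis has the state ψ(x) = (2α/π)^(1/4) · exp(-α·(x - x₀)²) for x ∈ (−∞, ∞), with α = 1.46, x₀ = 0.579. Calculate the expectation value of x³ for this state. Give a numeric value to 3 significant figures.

⟨x³⟩ = ∫ x³·|ψ|² dx (integrals over the domain).
Gaussian moments (u = x − x₀): ∫u^(2j)·e^(−2αu²) du = (2j−1)!!/(4α)^j · √(π/(2α)), odd powers integrate to 0; here √(π/(2α)) = 1.0373.
⟨x³⟩ = 0.49154.

0.492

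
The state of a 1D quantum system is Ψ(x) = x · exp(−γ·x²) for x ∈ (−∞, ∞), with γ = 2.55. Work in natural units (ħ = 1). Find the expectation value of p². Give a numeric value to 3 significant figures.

7.65

p² Ψ = −ħ² d²Ψ/dx²; ⟨p²⟩ = −ħ² ∫ Ψ*·Ψ'' dx / ∫|Ψ|² dx.
Expand each integrand as polynomial × e^(−2γx²) and use ∫x^(2j)·e^(−2γx²) dx = (2j−1)!!/(4γ)^j · √(π/(2γ)), odd powers → 0; here √(π/(2γ)) = 0.78486. Differentiate with the product rule, d/dx e^(−γx²) = −2γx·e^(−γx²).
State is unnormalized: ∫|Ψ|² dx = 0.076947, and ∫Ψ*·(−ħ² Ψ'') dx = 0.58864, so ⟨p²⟩ = 0.58864 / 0.076947.
⟨p²⟩ = 7.6500.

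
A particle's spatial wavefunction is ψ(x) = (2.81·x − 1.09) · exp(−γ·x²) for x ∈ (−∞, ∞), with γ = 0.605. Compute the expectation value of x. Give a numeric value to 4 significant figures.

⟨x⟩ = ∫ x·|ψ|² dx / ∫|ψ|² dx (integrals over the domain).
Expand each integrand as polynomial × e^(−2γx²) and use ∫x^(2j)·e^(−2γx²) dx = (2j−1)!!/(4γ)^j · √(π/(2γ)), odd powers → 0; here √(π/(2γ)) = 1.6113.
State is unnormalized: ∫|ψ|² dx = 7.1719, and ∫ψ*·x·ψ dx = -4.0788, so ⟨x⟩ = -4.0788 / 7.1719.
⟨x⟩ = -0.56871.

-0.5687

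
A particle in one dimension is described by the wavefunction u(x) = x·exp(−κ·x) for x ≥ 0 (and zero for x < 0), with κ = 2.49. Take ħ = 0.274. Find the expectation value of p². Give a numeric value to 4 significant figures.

0.4655

p² u = −ħ² d²u/dx²; ⟨p²⟩ = −ħ² ∫ u*·u'' dx / ∫|u|² dx.
Differentiate x·exp(−κ·x) with the product rule; every integrand then reduces to terms xʲ·e^(−2κx) on [0, ∞), with ∫₀^∞ xʲ·e^(−2κx) dx = j!/(2κ)^(j+1).
State is unnormalized: ∫|u|² dx = 0.016194, and ∫u*·(−ħ² u'') dx = 0.0075378, so ⟨p²⟩ = 0.0075378 / 0.016194.
⟨p²⟩ = 0.46548.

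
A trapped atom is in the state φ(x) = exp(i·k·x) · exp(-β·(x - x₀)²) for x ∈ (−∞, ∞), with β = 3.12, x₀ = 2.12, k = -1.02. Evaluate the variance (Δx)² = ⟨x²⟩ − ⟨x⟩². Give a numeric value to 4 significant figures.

0.08013

Compute ⟨x⟩ and ⟨x²⟩ separately, then (Δx)² = ⟨x²⟩ − ⟨x⟩².
Gaussian moments (u = x − x₀): ∫u^(2j)·e^(−2βu²) du = (2j−1)!!/(4β)^j · √(π/(2β)), odd powers integrate to 0; here √(π/(2β)) = 0.70955.
Normalization: ∫|φ|² dx = 0.70955.
⟨x⟩ = 2.1200 and ⟨x²⟩ = 4.5745.
(Δx)² = 4.5745 − (2.1200)² = 0.080128.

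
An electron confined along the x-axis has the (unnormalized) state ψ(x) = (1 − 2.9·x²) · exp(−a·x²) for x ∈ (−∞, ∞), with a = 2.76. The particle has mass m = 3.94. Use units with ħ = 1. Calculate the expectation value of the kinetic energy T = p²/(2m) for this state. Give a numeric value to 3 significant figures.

T = −(ħ²/2m) d²/dx², so ⟨T⟩ = −(ħ²/2m) ∫ ψ*·ψ'' dx / ∫|ψ|² dx; with m = 3.94.
Expand each integrand as polynomial × e^(−2ax²) and use ∫x^(2j)·e^(−2ax²) dx = (2j−1)!!/(4a)^j · √(π/(2a)), odd powers → 0; here √(π/(2a)) = 0.75441. Differentiate with the product rule, d/dx e^(−ax²) = −2ax·e^(−ax²).
State is unnormalized: ∫|ψ|² dx = 0.51424, and ∫ψ*·(−ħ²/2m · ψ'') dx = 0.53068, so ⟨T⟩ = 0.53068 / 0.51424.
⟨T⟩ = 1.0320.

1.03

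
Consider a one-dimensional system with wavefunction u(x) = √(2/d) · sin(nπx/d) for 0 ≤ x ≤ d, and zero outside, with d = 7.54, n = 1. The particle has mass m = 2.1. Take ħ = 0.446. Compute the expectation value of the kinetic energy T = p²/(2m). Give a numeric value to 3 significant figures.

T = −(ħ²/2m) d²/dx², so ⟨T⟩ = −(ħ²/2m) ∫ u*·u'' dx; with m = 2.1.
d/dx sin(nπx/d) = (nπ/d)·cos(nπx/d) and d²/dx² sin(nπx/d) = −(nπ/d)²·sin(nπx/d); on 0 ≤ x ≤ d, ∫sin²(nπx/d) dx = d/2 and ∫sin(nπx/d)·cos(nπx/d) dx = 0.
⟨T⟩ = 0.0082220.

0.00822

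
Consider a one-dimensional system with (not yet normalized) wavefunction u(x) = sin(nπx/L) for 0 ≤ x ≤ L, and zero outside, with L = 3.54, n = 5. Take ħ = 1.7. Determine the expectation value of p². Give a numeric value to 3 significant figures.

56.9

p² u = −ħ² d²u/dx²; ⟨p²⟩ = −ħ² ∫ u*·u'' dx / ∫|u|² dx.
d/dx sin(nπx/L) = (nπ/L)·cos(nπx/L) and d²/dx² sin(nπx/L) = −(nπ/L)²·sin(nπx/L); on 0 ≤ x ≤ L, ∫sin²(nπx/L) dx = L/2 and ∫sin(nπx/L)·cos(nπx/L) dx = 0.
State is unnormalized: ∫|u|² dx = 1.7700, and ∫u*·(−ħ² u'') dx = 100.72, so ⟨p²⟩ = 100.72 / 1.7700.
⟨p²⟩ = 56.902.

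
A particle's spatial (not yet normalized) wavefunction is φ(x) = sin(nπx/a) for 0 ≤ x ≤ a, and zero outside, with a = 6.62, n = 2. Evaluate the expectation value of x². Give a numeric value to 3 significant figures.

14.1

⟨x²⟩ = ∫ x²·|φ|² dx / ∫|φ|² dx (integrals over the domain).
With sin²θ = (1 − cos2θ)/2 on 0 ≤ x ≤ a: ∫sin²(nπx/a) dx = a/2, ∫x·sin²(nπx/a) dx = a²/4, ∫x²·sin²(nπx/a) dx = a³·(1/6 − 1/(4n²π²)); higher powers xᵏ the same way, integrating xᵏ·cos(2nπx/a) by parts.
State is unnormalized: ∫|φ|² dx = 3.3100, and ∫φ*·x²·φ dx = 46.516, so ⟨x²⟩ = 46.516 / 3.3100.
⟨x²⟩ = 14.053.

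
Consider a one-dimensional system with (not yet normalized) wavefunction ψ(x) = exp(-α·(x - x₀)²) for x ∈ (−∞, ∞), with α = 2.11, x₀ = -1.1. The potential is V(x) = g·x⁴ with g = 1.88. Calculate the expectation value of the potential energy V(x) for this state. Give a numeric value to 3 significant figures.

⟨V⟩ = ∫ V(x)·|ψ|² dx / ∫|ψ|² dx.
Gaussian moments (u = x − x₀): ∫u^(2j)·e^(−2αu²) du = (2j−1)!!/(4α)^j · √(π/(2α)), odd powers integrate to 0; here √(π/(2α)) = 0.86282.
State is unnormalized: ∫|ψ|² dx = 0.86282, and ∫ψ*·V(x)·ψ dx = 3.8385, so ⟨V⟩ = 3.8385 / 0.86282.
⟨V⟩ = 4.4488.

4.45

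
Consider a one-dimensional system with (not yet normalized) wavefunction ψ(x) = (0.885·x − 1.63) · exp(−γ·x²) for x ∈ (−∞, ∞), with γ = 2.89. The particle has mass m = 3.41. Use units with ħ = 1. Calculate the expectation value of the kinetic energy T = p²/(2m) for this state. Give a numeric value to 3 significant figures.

T = −(ħ²/2m) d²/dx², so ⟨T⟩ = −(ħ²/2m) ∫ ψ*·ψ'' dx / ∫|ψ|² dx; with m = 3.41.
Expand each integrand as polynomial × e^(−2γx²) and use ∫x^(2j)·e^(−2γx²) dx = (2j−1)!!/(4γ)^j · √(π/(2γ)), odd powers → 0; here √(π/(2γ)) = 0.73724. Differentiate with the product rule, d/dx e^(−γx²) = −2γx·e^(−γx²).
State is unnormalized: ∫|ψ|² dx = 2.0087, and ∫ψ*·(−ħ²/2m · ψ'') dx = 0.89354, so ⟨T⟩ = 0.89354 / 2.0087.
⟨T⟩ = 0.44483.

0.445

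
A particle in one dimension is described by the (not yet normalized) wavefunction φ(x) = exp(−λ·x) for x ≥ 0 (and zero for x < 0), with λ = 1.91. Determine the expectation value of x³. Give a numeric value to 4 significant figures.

0.1076

⟨x³⟩ = ∫ x³·|φ|² dx / ∫|φ|² dx (integrals over the domain).
Every integrand reduces to terms xʲ·e^(−2λx) on [0, ∞); use ∫₀^∞ xʲ·e^(−2λx) dx = j!/(2λ)^(j+1).
State is unnormalized: ∫|φ|² dx = 0.26178, and ∫φ*·x³·φ dx = 0.028177, so ⟨x³⟩ = 0.028177 / 0.26178.
⟨x³⟩ = 0.10764.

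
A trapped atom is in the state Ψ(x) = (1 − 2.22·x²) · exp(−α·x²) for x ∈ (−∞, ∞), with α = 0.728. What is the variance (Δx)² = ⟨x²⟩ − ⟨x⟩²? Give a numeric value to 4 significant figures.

1.449

Compute ⟨x⟩ and ⟨x²⟩ separately, then (Δx)² = ⟨x²⟩ − ⟨x⟩².
Expand each integrand as polynomial × e^(−2αx²) and use ∫x^(2j)·e^(−2αx²) dx = (2j−1)!!/(4α)^j · √(π/(2α)), odd powers → 0; here √(π/(2α)) = 1.4689.
Normalization: ∫|Ψ|² dx = 1.7904.
⟨x⟩ = 0.0000 and ⟨x²⟩ = 1.4492.
(Δx)² = 1.4492 − (0.0000)² = 1.4492.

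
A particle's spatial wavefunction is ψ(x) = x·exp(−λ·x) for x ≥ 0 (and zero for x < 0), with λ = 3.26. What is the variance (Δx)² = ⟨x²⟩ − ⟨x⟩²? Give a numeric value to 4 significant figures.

0.07057

Compute ⟨x⟩ and ⟨x²⟩ separately, then (Δx)² = ⟨x²⟩ − ⟨x⟩².
Every integrand reduces to terms xʲ·e^(−2λx) on [0, ∞); use ∫₀^∞ xʲ·e^(−2λx) dx = j!/(2λ)^(j+1).
Normalization: ∫|ψ|² dx = 0.0072158.
⟨x⟩ = 0.46012 and ⟨x²⟩ = 0.28228.
(Δx)² = 0.28228 − (0.46012)² = 0.070571.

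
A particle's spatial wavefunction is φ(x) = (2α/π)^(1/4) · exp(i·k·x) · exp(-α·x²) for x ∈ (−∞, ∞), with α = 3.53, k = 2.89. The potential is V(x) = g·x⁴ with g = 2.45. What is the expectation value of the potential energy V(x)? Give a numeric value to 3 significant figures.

⟨V⟩ = ∫ V(x)·|φ|² dx.
Gaussian moments: ∫x^(2j)·e^(−2αx²) dx = (2j−1)!!/(4α)^j · √(π/(2α)), odd powers integrate to 0; here √(π/(2α)) = 0.66707.
⟨V⟩ = 0.036865.

0.0369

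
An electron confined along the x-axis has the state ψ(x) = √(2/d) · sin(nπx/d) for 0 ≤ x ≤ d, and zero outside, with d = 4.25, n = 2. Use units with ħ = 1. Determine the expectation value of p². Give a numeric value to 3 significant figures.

2.19

p² ψ = −ħ² d²ψ/dx²; ⟨p²⟩ = −ħ² ∫ ψ*·ψ'' dx.
d/dx sin(nπx/d) = (nπ/d)·cos(nπx/d) and d²/dx² sin(nπx/d) = −(nπ/d)²·sin(nπx/d); on 0 ≤ x ≤ d, ∫sin²(nπx/d) dx = d/2 and ∫sin(nπx/d)·cos(nπx/d) dx = 0.
⟨p²⟩ = 2.1857.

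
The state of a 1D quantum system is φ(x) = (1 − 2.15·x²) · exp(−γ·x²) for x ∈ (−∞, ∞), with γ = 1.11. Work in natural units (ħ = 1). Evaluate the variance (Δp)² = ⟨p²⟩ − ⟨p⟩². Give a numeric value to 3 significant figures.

Compute ⟨p⟩ and ⟨p²⟩ separately; (Δp)² = ⟨p²⟩ − ⟨p⟩².
Expand each integrand as polynomial × e^(−2γx²) and use ∫x^(2j)·e^(−2γx²) dx = (2j−1)!!/(4γ)^j · √(π/(2γ)), odd powers → 0; here √(π/(2γ)) = 1.1896. Differentiate with the product rule, d/dx e^(−γx²) = −2γx·e^(−γx²).
Normalization: ∫|φ|² dx = 0.87433.
⟨p⟩ = 0.0000 and ⟨p²⟩ = 5.4518.
(Δp)² = 5.4518 − (0.0000)² = 5.4518.

5.45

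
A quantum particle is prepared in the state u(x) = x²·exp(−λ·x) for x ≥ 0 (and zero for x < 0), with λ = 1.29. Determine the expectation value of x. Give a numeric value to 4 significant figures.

1.938

⟨x⟩ = ∫ x·|u|² dx / ∫|u|² dx (integrals over the domain).
Every integrand reduces to terms xʲ·e^(−2λx) on [0, ∞); use ∫₀^∞ xʲ·e^(−2λx) dx = j!/(2λ)^(j+1).
State is unnormalized: ∫|u|² dx = 0.20995, and ∫u*·x·u dx = 0.40688, so ⟨x⟩ = 0.40688 / 0.20995.
⟨x⟩ = 1.9380.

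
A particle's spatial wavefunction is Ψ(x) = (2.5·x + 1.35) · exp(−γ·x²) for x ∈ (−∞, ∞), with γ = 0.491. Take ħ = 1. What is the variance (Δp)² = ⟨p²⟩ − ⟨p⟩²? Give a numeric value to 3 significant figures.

Compute ⟨p⟩ and ⟨p²⟩ separately; (Δp)² = ⟨p²⟩ − ⟨p⟩².
Expand each integrand as polynomial × e^(−2γx²) and use ∫x^(2j)·e^(−2γx²) dx = (2j−1)!!/(4γ)^j · √(π/(2γ)), odd powers → 0; here √(π/(2γ)) = 1.7886. Differentiate with the product rule, d/dx e^(−γx²) = −2γx·e^(−γx²).
Normalization: ∫|Ψ|² dx = 8.9517.
⟨p⟩ = 0.0000 and ⟨p²⟩ = 1.1154.
(Δp)² = 1.1154 − (0.0000)² = 1.1154.

1.12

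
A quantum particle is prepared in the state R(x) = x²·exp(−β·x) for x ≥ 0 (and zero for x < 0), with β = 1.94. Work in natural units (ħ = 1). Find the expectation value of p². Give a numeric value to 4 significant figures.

1.255

p² R = −ħ² d²R/dx²; ⟨p²⟩ = −ħ² ∫ R*·R'' dx / ∫|R|² dx.
Differentiate x²·exp(−β·x) with the product rule; every integrand then reduces to terms xʲ·e^(−2βx) on [0, ∞), with ∫₀^∞ xʲ·e^(−2βx) dx = j!/(2β)^(j+1).
State is unnormalized: ∫|R|² dx = 0.027293, and ∫R*·(−ħ² R'') dx = 0.034240, so ⟨p²⟩ = 0.034240 / 0.027293.
⟨p²⟩ = 1.2545.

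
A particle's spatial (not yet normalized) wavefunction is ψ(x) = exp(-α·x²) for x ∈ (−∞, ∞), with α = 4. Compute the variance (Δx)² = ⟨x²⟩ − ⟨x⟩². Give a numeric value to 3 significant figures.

Compute ⟨x⟩ and ⟨x²⟩ separately, then (Δx)² = ⟨x²⟩ − ⟨x⟩².
Gaussian moments: ∫x^(2j)·e^(−2αx²) dx = (2j−1)!!/(4α)^j · √(π/(2α)), odd powers integrate to 0; here √(π/(2α)) = 0.62666.
Normalization: ∫|ψ|² dx = 0.62666.
⟨x⟩ = 0.0000 and ⟨x²⟩ = 0.062500.
(Δx)² = 0.062500 − (0.0000)² = 0.062500.

0.0625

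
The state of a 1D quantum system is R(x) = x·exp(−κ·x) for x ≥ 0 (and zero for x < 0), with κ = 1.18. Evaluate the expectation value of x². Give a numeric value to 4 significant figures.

2.155

⟨x²⟩ = ∫ x²·|R|² dx / ∫|R|² dx (integrals over the domain).
Every integrand reduces to terms xʲ·e^(−2κx) on [0, ∞); use ∫₀^∞ xʲ·e^(−2κx) dx = j!/(2κ)^(j+1).
State is unnormalized: ∫|R|² dx = 0.15216, and ∫R*·x²·R dx = 0.32783, so ⟨x²⟩ = 0.32783 / 0.15216.
⟨x²⟩ = 2.1546.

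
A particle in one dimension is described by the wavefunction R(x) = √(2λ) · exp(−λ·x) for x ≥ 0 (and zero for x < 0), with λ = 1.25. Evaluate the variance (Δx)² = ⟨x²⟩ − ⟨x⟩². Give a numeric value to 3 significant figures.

0.160

Compute ⟨x⟩ and ⟨x²⟩ separately, then (Δx)² = ⟨x²⟩ − ⟨x⟩².
Every integrand reduces to terms xʲ·e^(−2λx) on [0, ∞); use ∫₀^∞ xʲ·e^(−2λx) dx = j!/(2λ)^(j+1).
⟨x⟩ = 0.40000 and ⟨x²⟩ = 0.32000.
(Δx)² = 0.32000 − (0.40000)² = 0.16000.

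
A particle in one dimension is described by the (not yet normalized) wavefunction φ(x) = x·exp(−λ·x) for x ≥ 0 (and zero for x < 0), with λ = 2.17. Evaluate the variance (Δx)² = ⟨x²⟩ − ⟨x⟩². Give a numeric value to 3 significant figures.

Compute ⟨x⟩ and ⟨x²⟩ separately, then (Δx)² = ⟨x²⟩ − ⟨x⟩².
Every integrand reduces to terms xʲ·e^(−2λx) on [0, ∞); use ∫₀^∞ xʲ·e^(−2λx) dx = j!/(2λ)^(j+1).
Normalization: ∫|φ|² dx = 0.024466.
⟨x⟩ = 0.69124 and ⟨x²⟩ = 0.63709.
(Δx)² = 0.63709 − (0.69124)² = 0.15927.

0.159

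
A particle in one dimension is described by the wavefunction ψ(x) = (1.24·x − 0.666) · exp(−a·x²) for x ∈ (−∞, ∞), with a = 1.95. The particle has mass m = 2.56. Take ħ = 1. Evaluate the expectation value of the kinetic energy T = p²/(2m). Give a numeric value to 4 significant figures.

T = −(ħ²/2m) d²/dx², so ⟨T⟩ = −(ħ²/2m) ∫ ψ*·ψ'' dx / ∫|ψ|² dx; with m = 2.56.
Expand each integrand as polynomial × e^(−2ax²) and use ∫x^(2j)·e^(−2ax²) dx = (2j−1)!!/(4a)^j · √(π/(2a)), odd powers → 0; here √(π/(2a)) = 0.89752. Differentiate with the product rule, d/dx e^(−ax²) = −2ax·e^(−ax²).
State is unnormalized: ∫|ψ|² dx = 0.57502, and ∫ψ*·(−ħ²/2m · ψ'') dx = 0.35377, so ⟨T⟩ = 0.35377 / 0.57502.
⟨T⟩ = 0.61523.

0.6152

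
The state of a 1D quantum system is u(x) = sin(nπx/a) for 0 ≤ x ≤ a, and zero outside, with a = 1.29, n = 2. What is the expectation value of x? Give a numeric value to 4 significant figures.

⟨x⟩ = ∫ x·|u|² dx / ∫|u|² dx (integrals over the domain).
With sin²θ = (1 − cos2θ)/2 on 0 ≤ x ≤ a: ∫sin²(nπx/a) dx = a/2, ∫x·sin²(nπx/a) dx = a²/4, ∫x²·sin²(nπx/a) dx = a³·(1/6 − 1/(4n²π²)); higher powers xᵏ the same way, integrating xᵏ·cos(2nπx/a) by parts.
State is unnormalized: ∫|u|² dx = 0.64500, and ∫u*·x·u dx = 0.41603, so ⟨x⟩ = 0.41603 / 0.64500.
⟨x⟩ = 0.64500.

0.6450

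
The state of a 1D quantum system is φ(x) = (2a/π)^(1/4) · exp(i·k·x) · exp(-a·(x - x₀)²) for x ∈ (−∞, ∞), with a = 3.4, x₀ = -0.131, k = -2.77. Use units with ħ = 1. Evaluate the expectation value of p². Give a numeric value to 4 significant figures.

11.07

p² φ = −ħ² d²φ/dx²; ⟨p²⟩ = −ħ² ∫ φ*·φ'' dx.
Gaussian moments (u = x − x₀): ∫u^(2j)·e^(−2au²) du = (2j−1)!!/(4a)^j · √(π/(2a)), odd powers integrate to 0; here √(π/(2a)) = 0.67971. Derivatives: φ′ = (ik − 2au)·φ, φ″ = ((ik − 2au)² − 2a)·φ; the odd-in-u pieces drop out.
⟨p²⟩ = 11.073.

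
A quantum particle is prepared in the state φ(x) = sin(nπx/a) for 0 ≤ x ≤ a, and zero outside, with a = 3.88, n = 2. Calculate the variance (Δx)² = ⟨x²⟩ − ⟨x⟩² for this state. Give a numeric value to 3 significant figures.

1.06

Compute ⟨x⟩ and ⟨x²⟩ separately, then (Δx)² = ⟨x²⟩ − ⟨x⟩².
With sin²θ = (1 − cos2θ)/2 on 0 ≤ x ≤ a: ∫sin²(nπx/a) dx = a/2, ∫x·sin²(nπx/a) dx = a²/4, ∫x²·sin²(nπx/a) dx = a³·(1/6 − 1/(4n²π²)); higher powers xᵏ the same way, integrating xᵏ·cos(2nπx/a) by parts.
Normalization: ∫|φ|² dx = 1.9400.
⟨x⟩ = 1.9400 and ⟨x²⟩ = 4.8275.
(Δx)² = 4.8275 − (1.9400)² = 1.0639.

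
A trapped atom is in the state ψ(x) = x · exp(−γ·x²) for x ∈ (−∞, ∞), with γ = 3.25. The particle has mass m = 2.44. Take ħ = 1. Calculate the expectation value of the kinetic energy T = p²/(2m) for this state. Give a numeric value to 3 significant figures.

2.00

T = −(ħ²/2m) d²/dx², so ⟨T⟩ = −(ħ²/2m) ∫ ψ*·ψ'' dx / ∫|ψ|² dx; with m = 2.44.
Expand each integrand as polynomial × e^(−2γx²) and use ∫x^(2j)·e^(−2γx²) dx = (2j−1)!!/(4γ)^j · √(π/(2γ)), odd powers → 0; here √(π/(2γ)) = 0.69521. Differentiate with the product rule, d/dx e^(−γx²) = −2γx·e^(−γx²).
State is unnormalized: ∫|ψ|² dx = 0.053478, and ∫ψ*·(−ħ²/2m · ψ'') dx = 0.10685, so ⟨T⟩ = 0.10685 / 0.053478.
⟨T⟩ = 1.9980.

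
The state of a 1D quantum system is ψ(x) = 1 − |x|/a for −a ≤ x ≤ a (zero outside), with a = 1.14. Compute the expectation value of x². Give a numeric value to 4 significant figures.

0.1300

⟨x²⟩ = ∫ x²·|ψ|² dx / ∫|ψ|² dx (integrals over the domain).
ψ is even, so ∫ over [−a, a] = 2∫₀ᵃ with ψ = 1 − x/a there: ∫₀ᵃ (1 − x/a)² dx = a/3, ∫₀ᵃ x²(1 − x/a)² dx = a³/30, ∫₀ᵃ x⁴(1 − x/a)² dx = a⁵/105.
State is unnormalized: ∫|ψ|² dx = 0.76000, and ∫ψ*·x²·ψ dx = 0.098770, so ⟨x²⟩ = 0.098770 / 0.76000.
⟨x²⟩ = 0.12996.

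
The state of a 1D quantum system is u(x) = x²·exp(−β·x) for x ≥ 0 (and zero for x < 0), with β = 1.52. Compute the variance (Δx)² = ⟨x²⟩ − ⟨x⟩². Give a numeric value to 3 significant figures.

0.541

Compute ⟨x⟩ and ⟨x²⟩ separately, then (Δx)² = ⟨x²⟩ − ⟨x⟩².
Every integrand reduces to terms xʲ·e^(−2βx) on [0, ∞); use ∫₀^∞ xʲ·e^(−2βx) dx = j!/(2β)^(j+1).
Normalization: ∫|u|² dx = 0.092436.
⟨x⟩ = 1.6447 and ⟨x²⟩ = 3.2462.
(Δx)² = 3.2462 − (1.6447)² = 0.54103.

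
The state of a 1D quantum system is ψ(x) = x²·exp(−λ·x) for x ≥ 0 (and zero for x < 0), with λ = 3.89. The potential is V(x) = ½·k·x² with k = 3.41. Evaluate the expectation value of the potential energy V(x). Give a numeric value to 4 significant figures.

0.8451

⟨V⟩ = ∫ V(x)·|ψ|² dx / ∫|ψ|² dx.
Every integrand reduces to terms xʲ·e^(−2λx) on [0, ∞); use ∫₀^∞ xʲ·e^(−2λx) dx = j!/(2λ)^(j+1).
State is unnormalized: ∫|ψ|² dx = 0.00084200, and ∫ψ*·V(x)·ψ dx = 0.00071154, so ⟨V⟩ = 0.00071154 / 0.00084200.
⟨V⟩ = 0.84506.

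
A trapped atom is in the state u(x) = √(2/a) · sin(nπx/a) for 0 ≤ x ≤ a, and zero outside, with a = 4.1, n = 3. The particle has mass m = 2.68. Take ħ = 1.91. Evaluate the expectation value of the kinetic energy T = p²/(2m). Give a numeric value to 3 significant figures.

3.60

T = −(ħ²/2m) d²/dx², so ⟨T⟩ = −(ħ²/2m) ∫ u*·u'' dx; with m = 2.68.
d/dx sin(nπx/a) = (nπ/a)·cos(nπx/a) and d²/dx² sin(nπx/a) = −(nπ/a)²·sin(nπx/a); on 0 ≤ x ≤ a, ∫sin²(nπx/a) dx = a/2 and ∫sin(nπx/a)·cos(nπx/a) dx = 0.
⟨T⟩ = 3.5965.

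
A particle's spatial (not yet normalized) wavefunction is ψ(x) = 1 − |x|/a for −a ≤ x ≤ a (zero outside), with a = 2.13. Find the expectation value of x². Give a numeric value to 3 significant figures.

⟨x²⟩ = ∫ x²·|ψ|² dx / ∫|ψ|² dx (integrals over the domain).
ψ is even, so ∫ over [−a, a] = 2∫₀ᵃ with ψ = 1 − x/a there: ∫₀ᵃ (1 − x/a)² dx = a/3, ∫₀ᵃ x²(1 − x/a)² dx = a³/30, ∫₀ᵃ x⁴(1 − x/a)² dx = a⁵/105.
State is unnormalized: ∫|ψ|² dx = 1.4200, and ∫ψ*·x²·ψ dx = 0.64424, so ⟨x²⟩ = 0.64424 / 1.4200.
⟨x²⟩ = 0.45369.

0.454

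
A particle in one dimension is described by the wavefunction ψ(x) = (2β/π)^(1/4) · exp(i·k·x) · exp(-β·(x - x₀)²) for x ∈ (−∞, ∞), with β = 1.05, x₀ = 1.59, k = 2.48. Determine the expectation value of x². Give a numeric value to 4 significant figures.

2.766

⟨x²⟩ = ∫ x²·|ψ|² dx (integrals over the domain).
Gaussian moments (u = x − x₀): ∫u^(2j)·e^(−2βu²) du = (2j−1)!!/(4β)^j · √(π/(2β)), odd powers integrate to 0; here √(π/(2β)) = 1.2231.
⟨x²⟩ = 2.7662.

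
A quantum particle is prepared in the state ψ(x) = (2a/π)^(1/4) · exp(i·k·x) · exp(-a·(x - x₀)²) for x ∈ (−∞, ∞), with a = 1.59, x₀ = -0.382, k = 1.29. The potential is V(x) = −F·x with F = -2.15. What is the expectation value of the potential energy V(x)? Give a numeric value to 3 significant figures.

-0.821

⟨V⟩ = ∫ V(x)·|ψ|² dx.
Gaussian moments (u = x − x₀): ∫u^(2j)·e^(−2au²) du = (2j−1)!!/(4a)^j · √(π/(2a)), odd powers integrate to 0; here √(π/(2a)) = 0.99394.
⟨V⟩ = -0.82130.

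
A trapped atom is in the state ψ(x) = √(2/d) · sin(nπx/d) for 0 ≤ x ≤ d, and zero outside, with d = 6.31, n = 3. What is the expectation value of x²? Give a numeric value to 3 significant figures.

⟨x²⟩ = ∫ x²·|ψ|² dx (integrals over the domain).
With sin²θ = (1 − cos2θ)/2 on 0 ≤ x ≤ d: ∫sin²(nπx/d) dx = d/2, ∫x·sin²(nπx/d) dx = d²/4, ∫x²·sin²(nπx/d) dx = d³·(1/6 − 1/(4n²π²)); higher powers xᵏ the same way, integrating xᵏ·cos(2nπx/d) by parts.
⟨x²⟩ = 13.048.

13.0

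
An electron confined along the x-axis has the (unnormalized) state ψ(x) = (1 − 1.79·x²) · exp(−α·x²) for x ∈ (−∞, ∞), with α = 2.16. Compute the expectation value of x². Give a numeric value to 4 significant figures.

⟨x²⟩ = ∫ x²·|ψ|² dx / ∫|ψ|² dx (integrals over the domain).
Expand each integrand as polynomial × e^(−2αx²) and use ∫x^(2j)·e^(−2αx²) dx = (2j−1)!!/(4α)^j · √(π/(2α)), odd powers → 0; here √(π/(2α)) = 0.85277.
State is unnormalized: ∫|ψ|² dx = 0.60923, and ∫ψ*·x²·ψ dx = 0.039556, so ⟨x²⟩ = 0.039556 / 0.60923.
⟨x²⟩ = 0.064928.

0.06493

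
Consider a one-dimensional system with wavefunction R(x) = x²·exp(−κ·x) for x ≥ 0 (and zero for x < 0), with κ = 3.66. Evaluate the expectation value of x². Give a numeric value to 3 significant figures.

⟨x²⟩ = ∫ x²·|R|² dx / ∫|R|² dx (integrals over the domain).
Every integrand reduces to terms xʲ·e^(−2κx) on [0, ∞); use ∫₀^∞ xʲ·e^(−2κx) dx = j!/(2κ)^(j+1).
State is unnormalized: ∫|R|² dx = 0.0011420, and ∫R*·x²·R dx = 0.00063937, so ⟨x²⟩ = 0.00063937 / 0.0011420.
⟨x²⟩ = 0.55989.

0.560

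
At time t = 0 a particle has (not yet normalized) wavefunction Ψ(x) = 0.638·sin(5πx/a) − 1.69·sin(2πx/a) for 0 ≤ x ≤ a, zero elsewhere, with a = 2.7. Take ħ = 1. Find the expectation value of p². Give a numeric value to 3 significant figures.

p² Ψ = −ħ² d²Ψ/dx²; ⟨p²⟩ = −ħ² ∫ Ψ*·Ψ'' dx / ∫|Ψ|² dx.
d²/dx² sin(jπx/a) = −(jπ/a)²·sin(jπx/a); on 0 ≤ x ≤ a, ∫sin²(jπx/a) dx = a/2 and ∫sin(jπx/a)·sin(lπx/a) dx = 0 for j ≠ l, so only diagonal terms survive in ∫|Ψ|² and ∫Ψ·Ψ″; ∫Ψ·Ψ′ dx = [Ψ²/2] between the walls = 0.
State is unnormalized: ∫|Ψ|² dx = 4.4052, and ∫Ψ*·(−ħ² Ψ'') dx = 39.479, so ⟨p²⟩ = 39.479 / 4.4052.
⟨p²⟩ = 8.9619.

8.96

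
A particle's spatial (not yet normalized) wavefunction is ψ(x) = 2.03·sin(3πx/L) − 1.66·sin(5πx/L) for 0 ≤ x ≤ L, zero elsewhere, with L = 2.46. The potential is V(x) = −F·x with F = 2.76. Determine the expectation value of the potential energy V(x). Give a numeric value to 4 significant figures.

⟨V⟩ = ∫ V(x)·|ψ|² dx / ∫|ψ|² dx.
On 0 ≤ x ≤ L (j ≠ l): ∫sin²(jπx/L) dx = L/2, ∫sin(jπx/L)·sin(lπx/L) dx = 0; diagonal moments ∫x·sin²(jπx/L) dx = L²/4, ∫x²·sin²(jπx/L) dx = L³·(1/6 − 1/(4j²π²)); cross terms ∫x·sin(jπx/L)·sin(lπx/L) dx = 0 for j + l even and −4jlL²/(π²(j² − l²)²) for j + l odd, ∫x²·sin(jπx/L)·sin(lπx/L) dx = (−1)^(j+l)·4jlL³/(π²(j² − l²)²); higher powers the same way via product-to-sum and parts.
State is unnormalized: ∫|ψ|² dx = 8.4581, and ∫ψ*·V(x)·ψ dx = -28.714, so ⟨V⟩ = -28.714 / 8.4581.
⟨V⟩ = -3.3948.

-3.395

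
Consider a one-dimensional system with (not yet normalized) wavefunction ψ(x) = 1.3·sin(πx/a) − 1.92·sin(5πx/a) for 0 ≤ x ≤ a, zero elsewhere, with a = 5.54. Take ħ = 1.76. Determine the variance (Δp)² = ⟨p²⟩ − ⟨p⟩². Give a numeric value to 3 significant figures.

17.4

Compute ⟨p⟩ and ⟨p²⟩ separately; (Δp)² = ⟨p²⟩ − ⟨p⟩².
d²/dx² sin(jπx/a) = −(jπ/a)²·sin(jπx/a); on 0 ≤ x ≤ a, ∫sin²(jπx/a) dx = a/2 and ∫sin(jπx/a)·sin(lπx/a) dx = 0 for j ≠ l, so only diagonal terms survive in ∫|ψ|² and ∫ψ·ψ″; ∫ψ·ψ′ dx = [ψ²/2] between the walls = 0.
Normalization: ∫|ψ|² dx = 14.893.
⟨p⟩ = 0.0000 and ⟨p²⟩ = 17.388.
(Δp)² = 17.388 − (0.0000)² = 17.388.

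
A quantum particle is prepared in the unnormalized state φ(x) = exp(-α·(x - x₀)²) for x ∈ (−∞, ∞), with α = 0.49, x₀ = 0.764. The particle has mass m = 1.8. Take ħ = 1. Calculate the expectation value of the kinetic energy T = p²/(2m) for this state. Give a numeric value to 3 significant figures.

T = −(ħ²/2m) d²/dx², so ⟨T⟩ = −(ħ²/2m) ∫ φ*·φ'' dx / ∫|φ|² dx; with m = 1.8.
Gaussian moments (u = x − x₀): ∫u^(2j)·e^(−2αu²) du = (2j−1)!!/(4α)^j · √(π/(2α)), odd powers integrate to 0; here √(π/(2α)) = 1.7904. Derivatives: d/dx e^(−αu²) = −2αu·e^(−αu²), d²/dx² e^(−αu²) = (4α²u² − 2α)·e^(−αu²).
State is unnormalized: ∫|φ|² dx = 1.7904, and ∫φ*·(−ħ²/2m · φ'') dx = 0.24370, so ⟨T⟩ = 0.24370 / 1.7904.
⟨T⟩ = 0.13611.

0.136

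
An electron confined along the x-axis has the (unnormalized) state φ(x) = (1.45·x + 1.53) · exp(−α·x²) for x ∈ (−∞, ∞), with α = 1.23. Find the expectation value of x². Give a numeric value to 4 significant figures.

⟨x²⟩ = ∫ x²·|φ|² dx / ∫|φ|² dx (integrals over the domain).
Expand each integrand as polynomial × e^(−2αx²) and use ∫x^(2j)·e^(−2αx²) dx = (2j−1)!!/(4α)^j · √(π/(2α)), odd powers → 0; here √(π/(2α)) = 1.1301.
State is unnormalized: ∫|φ|² dx = 3.1283, and ∫φ*·x²·φ dx = 0.83215, so ⟨x²⟩ = 0.83215 / 3.1283.
⟨x²⟩ = 0.26600.

0.2660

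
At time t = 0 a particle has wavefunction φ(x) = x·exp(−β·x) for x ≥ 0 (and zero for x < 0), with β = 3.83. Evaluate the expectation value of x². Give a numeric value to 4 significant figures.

0.2045

⟨x²⟩ = ∫ x²·|φ|² dx / ∫|φ|² dx (integrals over the domain).
Every integrand reduces to terms xʲ·e^(−2βx) on [0, ∞); use ∫₀^∞ xʲ·e^(−2βx) dx = j!/(2β)^(j+1).
State is unnormalized: ∫|φ|² dx = 0.0044498, and ∫φ*·x²·φ dx = 0.00091005, so ⟨x²⟩ = 0.00091005 / 0.0044498.
⟨x²⟩ = 0.20451.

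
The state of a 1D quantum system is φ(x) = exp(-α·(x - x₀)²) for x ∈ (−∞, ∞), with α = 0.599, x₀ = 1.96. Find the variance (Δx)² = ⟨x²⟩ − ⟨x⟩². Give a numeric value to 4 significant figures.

0.4174

Compute ⟨x⟩ and ⟨x²⟩ separately, then (Δx)² = ⟨x²⟩ − ⟨x⟩².
Gaussian moments (u = x − x₀): ∫u^(2j)·e^(−2αu²) du = (2j−1)!!/(4α)^j · √(π/(2α)), odd powers integrate to 0; here √(π/(2α)) = 1.6194.
Normalization: ∫|φ|² dx = 1.6194.
⟨x⟩ = 1.9600 and ⟨x²⟩ = 4.2590.
(Δx)² = 4.2590 − (1.9600)² = 0.41736.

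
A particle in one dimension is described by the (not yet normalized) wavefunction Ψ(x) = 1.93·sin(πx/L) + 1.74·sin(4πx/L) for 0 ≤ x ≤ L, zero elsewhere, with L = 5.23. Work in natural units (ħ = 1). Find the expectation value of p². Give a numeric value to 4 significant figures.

p² Ψ = −ħ² d²Ψ/dx²; ⟨p²⟩ = −ħ² ∫ Ψ*·Ψ'' dx / ∫|Ψ|² dx.
d²/dx² sin(jπx/L) = −(jπ/L)²·sin(jπx/L); on 0 ≤ x ≤ L, ∫sin²(jπx/L) dx = L/2 and ∫sin(jπx/L)·sin(lπx/L) dx = 0 for j ≠ l, so only diagonal terms survive in ∫|Ψ|² and ∫Ψ·Ψ″; ∫Ψ·Ψ′ dx = [Ψ²/2] between the walls = 0.
State is unnormalized: ∫|Ψ|² dx = 17.658, and ∫Ψ*·(−ħ² Ψ'') dx = 49.222, so ⟨p²⟩ = 49.222 / 17.658.
⟨p²⟩ = 2.7876.

2.788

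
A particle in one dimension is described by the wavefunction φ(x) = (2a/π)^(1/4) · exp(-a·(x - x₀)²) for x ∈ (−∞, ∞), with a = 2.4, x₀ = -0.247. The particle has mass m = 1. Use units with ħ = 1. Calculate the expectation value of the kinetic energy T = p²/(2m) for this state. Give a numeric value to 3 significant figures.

1.20

T = −(ħ²/2m) d²/dx², so ⟨T⟩ = −(ħ²/2m) ∫ φ*·φ'' dx; with m = 1.
Gaussian moments (u = x − x₀): ∫u^(2j)·e^(−2au²) du = (2j−1)!!/(4a)^j · √(π/(2a)), odd powers integrate to 0; here √(π/(2a)) = 0.80901. Derivatives: d/dx e^(−au²) = −2au·e^(−au²), d²/dx² e^(−au²) = (4a²u² − 2a)·e^(−au²).
⟨T⟩ = 1.2000.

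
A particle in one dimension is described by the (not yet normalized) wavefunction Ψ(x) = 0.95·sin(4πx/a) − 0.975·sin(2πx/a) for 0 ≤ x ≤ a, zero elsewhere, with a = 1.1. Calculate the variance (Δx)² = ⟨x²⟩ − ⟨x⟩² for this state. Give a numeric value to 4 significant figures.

Compute ⟨x⟩ and ⟨x²⟩ separately, then (Δx)² = ⟨x²⟩ − ⟨x⟩².
On 0 ≤ x ≤ a (j ≠ l): ∫sin²(jπx/a) dx = a/2, ∫sin(jπx/a)·sin(lπx/a) dx = 0; diagonal moments ∫x·sin²(jπx/a) dx = a²/4, ∫x²·sin²(jπx/a) dx = a³·(1/6 − 1/(4j²π²)); cross terms ∫x·sin(jπx/a)·sin(lπx/a) dx = 0 for j + l even and −4jla²/(π²(j² − l²)²) for j + l odd, ∫x²·sin(jπx/a)·sin(lπx/a) dx = (−1)^(j+l)·4jla³/(π²(j² − l²)²); higher powers the same way via product-to-sum and parts.
Normalization: ∫|Ψ|² dx = 1.0192.
⟨x⟩ = 0.55000 and ⟨x²⟩ = 0.33914.
(Δx)² = 0.33914 − (0.55000)² = 0.036636.

0.03664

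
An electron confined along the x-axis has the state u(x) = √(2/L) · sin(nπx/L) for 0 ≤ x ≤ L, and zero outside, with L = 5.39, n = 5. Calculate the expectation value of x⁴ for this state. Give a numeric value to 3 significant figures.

165.

⟨x⁴⟩ = ∫ x⁴·|u|² dx (integrals over the domain).
With sin²θ = (1 − cos2θ)/2 on 0 ≤ x ≤ L: ∫sin²(nπx/L) dx = L/2, ∫x·sin²(nπx/L) dx = L²/4, ∫x²·sin²(nπx/L) dx = L³·(1/6 − 1/(4n²π²)); higher powers xᵏ the same way, integrating xᵏ·cos(2nπx/L) by parts.
⟨x⁴⟩ = 165.40.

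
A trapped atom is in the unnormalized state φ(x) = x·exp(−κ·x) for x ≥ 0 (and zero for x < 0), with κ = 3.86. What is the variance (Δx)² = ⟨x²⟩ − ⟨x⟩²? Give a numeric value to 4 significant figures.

0.05034

Compute ⟨x⟩ and ⟨x²⟩ separately, then (Δx)² = ⟨x²⟩ − ⟨x⟩².
Every integrand reduces to terms xʲ·e^(−2κx) on [0, ∞); use ∫₀^∞ xʲ·e^(−2κx) dx = j!/(2κ)^(j+1).
Normalization: ∫|φ|² dx = 0.0043469.
⟨x⟩ = 0.38860 and ⟨x²⟩ = 0.20135.
(Δx)² = 0.20135 − (0.38860)² = 0.050337.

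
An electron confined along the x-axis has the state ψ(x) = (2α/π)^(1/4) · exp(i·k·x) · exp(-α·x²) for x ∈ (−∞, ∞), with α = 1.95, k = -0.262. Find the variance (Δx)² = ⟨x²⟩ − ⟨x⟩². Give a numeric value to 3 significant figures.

0.128

Compute ⟨x⟩ and ⟨x²⟩ separately, then (Δx)² = ⟨x²⟩ − ⟨x⟩².
Gaussian moments: ∫x^(2j)·e^(−2αx²) dx = (2j−1)!!/(4α)^j · √(π/(2α)), odd powers integrate to 0; here √(π/(2α)) = 0.89752.
⟨x⟩ = 0.0000 and ⟨x²⟩ = 0.12821.
(Δx)² = 0.12821 − (0.0000)² = 0.12821.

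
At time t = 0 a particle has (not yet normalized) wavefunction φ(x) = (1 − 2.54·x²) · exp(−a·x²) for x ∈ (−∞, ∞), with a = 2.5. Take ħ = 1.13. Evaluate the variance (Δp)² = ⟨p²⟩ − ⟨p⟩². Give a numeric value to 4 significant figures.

9.125

Compute ⟨p⟩ and ⟨p²⟩ separately; (Δp)² = ⟨p²⟩ − ⟨p⟩².
Expand each integrand as polynomial × e^(−2ax²) and use ∫x^(2j)·e^(−2ax²) dx = (2j−1)!!/(4a)^j · √(π/(2a)), odd powers → 0; here √(π/(2a)) = 0.79267. Differentiate with the product rule, d/dx e^(−ax²) = −2ax·e^(−ax²).
Normalization: ∫|φ|² dx = 0.54341.
⟨p⟩ = 0.0000 and ⟨p²⟩ = 9.1249.
(Δp)² = 9.1249 − (0.0000)² = 9.1249.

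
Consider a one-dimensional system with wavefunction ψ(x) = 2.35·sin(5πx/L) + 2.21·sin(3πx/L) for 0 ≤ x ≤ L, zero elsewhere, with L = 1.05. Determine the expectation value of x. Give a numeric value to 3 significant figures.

0.525

⟨x⟩ = ∫ x·|ψ|² dx / ∫|ψ|² dx (integrals over the domain).
On 0 ≤ x ≤ L (j ≠ l): ∫sin²(jπx/L) dx = L/2, ∫sin(jπx/L)·sin(lπx/L) dx = 0; diagonal moments ∫x·sin²(jπx/L) dx = L²/4, ∫x²·sin²(jπx/L) dx = L³·(1/6 − 1/(4j²π²)); cross terms ∫x·sin(jπx/L)·sin(lπx/L) dx = 0 for j + l even and −4jlL²/(π²(j² − l²)²) for j + l odd, ∫x²·sin(jπx/L)·sin(lπx/L) dx = (−1)^(j+l)·4jlL³/(π²(j² − l²)²); higher powers the same way via product-to-sum and parts.
State is unnormalized: ∫|ψ|² dx = 5.4635, and ∫ψ*·x·ψ dx = 2.8683, so ⟨x⟩ = 2.8683 / 5.4635.
⟨x⟩ = 0.52500.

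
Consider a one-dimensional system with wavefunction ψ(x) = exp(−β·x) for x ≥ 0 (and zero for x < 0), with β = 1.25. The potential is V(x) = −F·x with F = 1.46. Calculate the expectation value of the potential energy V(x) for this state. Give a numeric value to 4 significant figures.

⟨V⟩ = ∫ V(x)·|ψ|² dx / ∫|ψ|² dx.
Every integrand reduces to terms xʲ·e^(−2βx) on [0, ∞); use ∫₀^∞ xʲ·e^(−2βx) dx = j!/(2β)^(j+1).
State is unnormalized: ∫|ψ|² dx = 0.40000, and ∫ψ*·V(x)·ψ dx = -0.23360, so ⟨V⟩ = -0.23360 / 0.40000.
⟨V⟩ = -0.58400.

-0.5840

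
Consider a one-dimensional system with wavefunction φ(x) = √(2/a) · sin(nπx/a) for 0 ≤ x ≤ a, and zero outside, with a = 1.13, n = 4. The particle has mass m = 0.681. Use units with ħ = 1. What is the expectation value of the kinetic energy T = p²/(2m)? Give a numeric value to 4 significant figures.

90.80

T = −(ħ²/2m) d²/dx², so ⟨T⟩ = −(ħ²/2m) ∫ φ*·φ'' dx; with m = 0.681.
d/dx sin(nπx/a) = (nπ/a)·cos(nπx/a) and d²/dx² sin(nπx/a) = −(nπ/a)²·sin(nπx/a); on 0 ≤ x ≤ a, ∫sin²(nπx/a) dx = a/2 and ∫sin(nπx/a)·cos(nπx/a) dx = 0.
⟨T⟩ = 90.800.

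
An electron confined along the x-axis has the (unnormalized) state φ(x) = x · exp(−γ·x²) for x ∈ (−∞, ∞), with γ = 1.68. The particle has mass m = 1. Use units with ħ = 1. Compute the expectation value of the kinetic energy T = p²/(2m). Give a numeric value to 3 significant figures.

2.52

T = −(ħ²/2m) d²/dx², so ⟨T⟩ = −(ħ²/2m) ∫ φ*·φ'' dx / ∫|φ|² dx; with m = 1.
Expand each integrand as polynomial × e^(−2γx²) and use ∫x^(2j)·e^(−2γx²) dx = (2j−1)!!/(4γ)^j · √(π/(2γ)), odd powers → 0; here √(π/(2γ)) = 0.96695. Differentiate with the product rule, d/dx e^(−γx²) = −2γx·e^(−γx²).
State is unnormalized: ∫|φ|² dx = 0.14389, and ∫φ*·(−ħ²/2m · φ'') dx = 0.36261, so ⟨T⟩ = 0.36261 / 0.14389.
⟨T⟩ = 2.5200.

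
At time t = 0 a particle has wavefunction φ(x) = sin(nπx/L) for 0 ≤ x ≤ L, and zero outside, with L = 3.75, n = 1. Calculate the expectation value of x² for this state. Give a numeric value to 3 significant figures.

⟨x²⟩ = ∫ x²·|φ|² dx / ∫|φ|² dx (integrals over the domain).
With sin²θ = (1 − cos2θ)/2 on 0 ≤ x ≤ L: ∫sin²(nπx/L) dx = L/2, ∫x·sin²(nπx/L) dx = L²/4, ∫x²·sin²(nπx/L) dx = L³·(1/6 − 1/(4n²π²)); higher powers xᵏ the same way, integrating xᵏ·cos(2nπx/L) by parts.
State is unnormalized: ∫|φ|² dx = 1.8750, and ∫φ*·x²·φ dx = 7.4533, so ⟨x²⟩ = 7.4533 / 1.8750.
⟨x²⟩ = 3.9751.

3.98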